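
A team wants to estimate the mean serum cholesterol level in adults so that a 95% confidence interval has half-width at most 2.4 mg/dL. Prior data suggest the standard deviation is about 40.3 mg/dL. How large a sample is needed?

1084

For a mean, the margin of error is E = z·σ/√n, so n = (zσ/E)².
At 95% confidence, z = 1.960.
n = (1.960 × 40.3 / 2.4)² = 1083.18
Round up: n = 1084.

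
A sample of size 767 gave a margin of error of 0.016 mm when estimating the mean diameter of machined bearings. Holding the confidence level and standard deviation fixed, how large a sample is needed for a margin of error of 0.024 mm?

Margin of error scales as 1/√n, so n₂ = n₁·(E₁/E₂)².
n₂ = 767 × (0.016/0.024)² = 767 × 0.4444 = 340.85
Round up: n₂ = 341.

341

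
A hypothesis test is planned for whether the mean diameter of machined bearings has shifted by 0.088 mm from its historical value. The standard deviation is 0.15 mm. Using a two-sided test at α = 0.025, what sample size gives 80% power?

n = 28

For a one-sample z-test, n = ((z_{α/2} + z_β)·σ/δ)².
z_{α/2} = 2.241 (two-sided α = 0.025); z_β = 0.842 (power 80% → β = 0.2).
n = (3.083 × 0.15 / 0.088)² = 27.62
Round up: n = 28.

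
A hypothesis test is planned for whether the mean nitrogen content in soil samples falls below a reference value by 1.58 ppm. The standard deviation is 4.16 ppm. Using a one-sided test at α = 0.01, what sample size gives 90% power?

91

For a one-sample z-test, n = ((z_α + z_β)·σ/δ)².
z_α = 2.326 (one-sided α = 0.01); z_β = 1.282 (power 90% → β = 0.1).
n = (3.608 × 4.16 / 1.58)² = 90.24
Round up: n = 91.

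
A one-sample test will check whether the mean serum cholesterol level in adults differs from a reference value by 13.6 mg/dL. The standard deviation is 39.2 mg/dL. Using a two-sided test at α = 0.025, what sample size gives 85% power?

For a one-sample z-test, n = ((z_{α/2} + z_β)·σ/δ)².
z_{α/2} = 2.241 (two-sided α = 0.025); z_β = 1.036 (power 85% → β = 0.15).
n = (3.277 × 39.2 / 13.6)² = 89.22
Round up: n = 90.

90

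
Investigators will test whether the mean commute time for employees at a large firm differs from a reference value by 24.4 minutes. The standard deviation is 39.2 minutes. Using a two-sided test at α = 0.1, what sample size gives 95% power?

For a one-sample z-test, n = ((z_{α/2} + z_β)·σ/δ)².
z_{α/2} = 1.645 (two-sided α = 0.1); z_β = 1.645 (power 95% → β = 0.05).
n = (3.290 × 39.2 / 24.4)² = 27.94
Round up: n = 28.

28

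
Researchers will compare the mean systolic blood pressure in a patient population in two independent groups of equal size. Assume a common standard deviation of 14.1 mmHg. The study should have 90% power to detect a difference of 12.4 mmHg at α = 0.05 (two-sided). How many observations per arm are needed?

28 per group

For two equal groups, n per group = 2·((z_{α/2} + z_β)·σ/δ)².
z_{α/2} = 1.960; z_β = 1.282 (power 90%).
n = 2 × (3.242 × 14.1 / 12.4)² = 2 × 13.59 = 27.18
Round up: n = 28 per group.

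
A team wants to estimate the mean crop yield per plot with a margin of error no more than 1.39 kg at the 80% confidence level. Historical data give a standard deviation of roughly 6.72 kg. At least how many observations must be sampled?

For a mean, the margin of error is E = z·σ/√n, so n = (zσ/E)².
At 80% confidence, z = 1.282.
n = (1.282 × 6.72 / 1.39)² = 38.41
Round up: n = 39.

39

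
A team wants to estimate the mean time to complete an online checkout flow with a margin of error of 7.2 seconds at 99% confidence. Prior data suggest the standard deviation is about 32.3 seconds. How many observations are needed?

134

For a mean, the margin of error is E = z·σ/√n, so n = (zσ/E)².
At 99% confidence, z = 2.576.
n = (2.576 × 32.3 / 7.2)² = 133.55
Round up: n = 134.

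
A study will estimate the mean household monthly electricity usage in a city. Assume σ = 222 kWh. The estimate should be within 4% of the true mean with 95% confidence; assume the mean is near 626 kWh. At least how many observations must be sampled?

For a mean, the margin of error is E = z·σ/√n, so n = (zσ/E)².
At 95% confidence, z = 1.960.
E = 4% of 626 = 25.04 kWh.
n = (1.960 × 222 / 25.04)² = 301.96
Round up: n = 302.

n = 302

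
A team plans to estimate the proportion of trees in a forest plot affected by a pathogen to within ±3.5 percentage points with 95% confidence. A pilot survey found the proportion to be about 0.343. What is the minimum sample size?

n = 707

For a proportion with margin E = 0.035 at 95% confidence, z = 1.960.
n = p̂(1−p̂)(z/E)² = 0.343 × 0.657 × (1.960/0.035)² = 706.70
Round up: n = 707.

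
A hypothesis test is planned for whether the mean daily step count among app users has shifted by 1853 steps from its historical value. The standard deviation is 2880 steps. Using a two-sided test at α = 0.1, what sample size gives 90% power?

For a one-sample z-test, n = ((z_{α/2} + z_β)·σ/δ)².
z_{α/2} = 1.645 (two-sided α = 0.1); z_β = 1.282 (power 90% → β = 0.1).
n = (2.927 × 2880 / 1853)² = 20.70
Round up: n = 21.

21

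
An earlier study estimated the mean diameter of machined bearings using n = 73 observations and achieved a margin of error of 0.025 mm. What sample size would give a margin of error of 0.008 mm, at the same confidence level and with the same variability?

713

Margin of error scales as 1/√n, so n₂ = n₁·(E₁/E₂)².
n₂ = 73 × (0.025/0.008)² = 73 × 9.766 = 712.92
Round up: n₂ = 713.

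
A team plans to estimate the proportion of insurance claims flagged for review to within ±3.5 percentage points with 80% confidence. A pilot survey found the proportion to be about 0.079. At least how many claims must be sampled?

For a proportion with margin E = 0.035 at 80% confidence, z = 1.282.
n = p̂(1−p̂)(z/E)² = 0.079 × 0.921 × (1.282/0.035)² = 97.62
Round up: n = 98.

n = 98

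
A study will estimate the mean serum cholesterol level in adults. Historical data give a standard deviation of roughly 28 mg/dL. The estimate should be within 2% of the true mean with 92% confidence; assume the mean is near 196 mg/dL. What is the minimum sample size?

157

For a mean, the margin of error is E = z·σ/√n, so n = (zσ/E)².
At 92% confidence, z = 1.751.
E = 2% of 196 = 3.92 mg/dL.
n = (1.751 × 28 / 3.92)² = 156.43
Round up: n = 157.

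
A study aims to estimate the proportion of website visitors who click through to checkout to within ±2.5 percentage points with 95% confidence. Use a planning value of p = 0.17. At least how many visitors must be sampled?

For a proportion with margin E = 0.025 at 95% confidence, z = 1.960.
n = p̂(1−p̂)(z/E)² = 0.17 × 0.83 × (1.960/0.025)² = 867.28
Round up: n = 868.

868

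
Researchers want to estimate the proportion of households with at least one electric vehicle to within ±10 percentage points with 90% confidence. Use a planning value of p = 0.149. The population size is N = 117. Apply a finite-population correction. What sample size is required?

For a proportion with margin E = 0.1 at 90% confidence, z = 1.645.
n = p̂(1−p̂)(z/E)² = 0.149 × 0.851 × (1.645/0.1)² = 34.31 — call this n₀.
Finite-population correction with N = 117: n = n₀ / (1 + (n₀−1)/N) = 34.31 / 1.285 = 26.70
Round up: n = 27.

27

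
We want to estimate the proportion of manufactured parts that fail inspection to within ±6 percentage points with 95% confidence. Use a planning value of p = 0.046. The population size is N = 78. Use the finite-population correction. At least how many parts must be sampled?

For a proportion with margin E = 0.06 at 95% confidence, z = 1.960.
n = p̂(1−p̂)(z/E)² = 0.046 × 0.954 × (1.960/0.06)² = 46.83 — call this n₀.
Finite-population correction with N = 78: n = n₀ / (1 + (n₀−1)/N) = 46.83 / 1.588 = 29.49
Round up: n = 30.

30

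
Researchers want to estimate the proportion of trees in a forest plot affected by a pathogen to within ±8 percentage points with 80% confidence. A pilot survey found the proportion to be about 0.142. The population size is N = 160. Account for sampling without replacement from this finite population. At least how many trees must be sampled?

27

For a proportion with margin E = 0.08 at 80% confidence, z = 1.282.
n = p̂(1−p̂)(z/E)² = 0.142 × 0.858 × (1.282/0.08)² = 31.29 — call this n₀.
Finite-population correction with N = 160: n = n₀ / (1 + (n₀−1)/N) = 31.29 / 1.189 = 26.32
Round up: n = 27.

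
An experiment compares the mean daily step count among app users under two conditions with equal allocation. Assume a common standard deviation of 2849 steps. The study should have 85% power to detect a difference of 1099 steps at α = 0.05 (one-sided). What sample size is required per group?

97 per group

For two equal groups, n per group = 2·((z_α + z_β)·σ/δ)².
z_α = 1.645; z_β = 1.036 (power 85%).
n = 2 × (2.681 × 2849 / 1099)² = 2 × 48.30 = 96.60
Round up: n = 97 per group.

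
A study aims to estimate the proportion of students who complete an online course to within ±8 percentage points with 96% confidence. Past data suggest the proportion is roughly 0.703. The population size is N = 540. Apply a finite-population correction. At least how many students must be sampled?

For a proportion with margin E = 0.08 at 96% confidence, z = 2.054.
n = p̂(1−p̂)(z/E)² = 0.703 × 0.297 × (2.054/0.08)² = 137.64 — call this n₀.
Finite-population correction with N = 540: n = n₀ / (1 + (n₀−1)/N) = 137.64 / 1.253 = 109.85
Round up: n = 110.

110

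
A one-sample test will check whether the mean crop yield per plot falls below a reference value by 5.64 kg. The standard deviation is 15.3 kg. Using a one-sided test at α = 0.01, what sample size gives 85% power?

84

For a one-sample z-test, n = ((z_α + z_β)·σ/δ)².
z_α = 2.326 (one-sided α = 0.01); z_β = 1.036 (power 85% → β = 0.15).
n = (3.362 × 15.3 / 5.64)² = 83.18
Round up: n = 84.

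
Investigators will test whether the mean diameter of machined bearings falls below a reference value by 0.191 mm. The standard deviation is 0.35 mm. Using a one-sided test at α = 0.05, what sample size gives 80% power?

For a one-sample z-test, n = ((z_α + z_β)·σ/δ)².
z_α = 1.645 (one-sided α = 0.05); z_β = 0.842 (power 80% → β = 0.2).
n = (2.487 × 0.35 / 0.191)² = 20.77
Round up: n = 21.

n = 21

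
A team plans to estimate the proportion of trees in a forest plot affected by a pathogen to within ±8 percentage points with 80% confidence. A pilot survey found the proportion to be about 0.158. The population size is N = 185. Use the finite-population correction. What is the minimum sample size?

For a proportion with margin E = 0.08 at 80% confidence, z = 1.282.
n = p̂(1−p̂)(z/E)² = 0.158 × 0.842 × (1.282/0.08)² = 34.16 — call this n₀.
Finite-population correction with N = 185: n = n₀ / (1 + (n₀−1)/N) = 34.16 / 1.179 = 28.97
Round up: n = 29.

29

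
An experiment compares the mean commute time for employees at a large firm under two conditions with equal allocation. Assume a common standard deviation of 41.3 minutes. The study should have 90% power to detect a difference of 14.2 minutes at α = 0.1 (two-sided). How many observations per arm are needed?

145 per group

For two equal groups, n per group = 2·((z_{α/2} + z_β)·σ/δ)².
z_{α/2} = 1.645; z_β = 1.282 (power 90%).
n = 2 × (2.927 × 41.3 / 14.2)² = 2 × 72.47 = 144.94
Round up: n = 145 per group.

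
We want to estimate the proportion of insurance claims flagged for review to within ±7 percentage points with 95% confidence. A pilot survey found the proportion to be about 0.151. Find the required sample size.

For a proportion with margin E = 0.07 at 95% confidence, z = 1.960.
n = p̂(1−p̂)(z/E)² = 0.151 × 0.849 × (1.960/0.07)² = 100.51
Round up: n = 101.

101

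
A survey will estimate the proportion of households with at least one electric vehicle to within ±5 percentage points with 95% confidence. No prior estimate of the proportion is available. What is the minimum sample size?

For a proportion with margin E = 0.05 at 95% confidence, z = 1.960.
With no prior estimate, use p = 0.5, which maximizes p(1−p) at 0.25.
n = 0.25 × (z/E)² = 0.25 × (1.960/0.05)² = 384.16
Round up: n = 385.

385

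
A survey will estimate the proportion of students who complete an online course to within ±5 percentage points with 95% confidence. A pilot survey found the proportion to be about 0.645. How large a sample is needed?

For a proportion with margin E = 0.05 at 95% confidence, z = 1.960.
n = p̂(1−p̂)(z/E)² = 0.645 × 0.355 × (1.960/0.05)² = 351.85
Round up: n = 352.

n = 352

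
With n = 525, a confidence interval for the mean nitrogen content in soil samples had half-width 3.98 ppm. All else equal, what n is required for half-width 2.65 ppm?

1185

Margin of error scales as 1/√n, so n₂ = n₁·(E₁/E₂)².
n₂ = 525 × (3.98/2.65)² = 525 × 2.256 = 1184.40
Round up: n₂ = 1185.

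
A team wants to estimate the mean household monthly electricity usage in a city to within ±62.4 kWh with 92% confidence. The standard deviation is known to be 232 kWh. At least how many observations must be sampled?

For a mean, the margin of error is E = z·σ/√n, so n = (zσ/E)².
At 92% confidence, z = 1.751.
n = (1.751 × 232 / 62.4)² = 42.38
Round up: n = 43.

43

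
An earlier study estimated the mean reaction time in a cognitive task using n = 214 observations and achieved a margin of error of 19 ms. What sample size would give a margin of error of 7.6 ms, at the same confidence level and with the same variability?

1338

Margin of error scales as 1/√n, so n₂ = n₁·(E₁/E₂)².
n₂ = 214 × (19/7.6)² = 214 × 6.25 = 1337.50
Round up: n₂ = 1338.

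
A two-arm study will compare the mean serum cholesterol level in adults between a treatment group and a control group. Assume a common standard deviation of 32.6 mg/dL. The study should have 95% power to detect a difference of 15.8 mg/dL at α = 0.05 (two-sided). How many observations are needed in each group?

111 per group

For two equal groups, n per group = 2·((z_{α/2} + z_β)·σ/δ)².
z_{α/2} = 1.960; z_β = 1.645 (power 95%).
n = 2 × (3.605 × 32.6 / 15.8)² = 2 × 55.33 = 110.66
Round up: n = 111 per group.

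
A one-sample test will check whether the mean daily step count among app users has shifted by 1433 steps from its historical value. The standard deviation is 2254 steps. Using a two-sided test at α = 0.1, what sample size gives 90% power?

22

For a one-sample z-test, n = ((z_{α/2} + z_β)·σ/δ)².
z_{α/2} = 1.645 (two-sided α = 0.1); z_β = 1.282 (power 90% → β = 0.1).
n = (2.927 × 2254 / 1433)² = 21.20
Round up: n = 22.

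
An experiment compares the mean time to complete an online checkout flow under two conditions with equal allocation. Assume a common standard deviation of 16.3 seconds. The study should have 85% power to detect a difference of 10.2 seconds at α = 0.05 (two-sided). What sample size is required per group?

46 per group

For two equal groups, n per group = 2·((z_{α/2} + z_β)·σ/δ)².
z_{α/2} = 1.960; z_β = 1.036 (power 85%).
n = 2 × (2.996 × 16.3 / 10.2)² = 2 × 22.92 = 45.84
Round up: n = 46 per group.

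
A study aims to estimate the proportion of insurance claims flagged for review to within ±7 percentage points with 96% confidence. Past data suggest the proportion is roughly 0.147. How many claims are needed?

n = 108

For a proportion with margin E = 0.07 at 96% confidence, z = 2.054.
n = p̂(1−p̂)(z/E)² = 0.147 × 0.853 × (2.054/0.07)² = 107.96
Round up: n = 108.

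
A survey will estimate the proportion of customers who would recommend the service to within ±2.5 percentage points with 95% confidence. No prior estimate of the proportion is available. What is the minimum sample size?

1537

For a proportion with margin E = 0.025 at 95% confidence, z = 1.960.
With no prior estimate, use p = 0.5, which maximizes p(1−p) at 0.25.
n = 0.25 × (z/E)² = 0.25 × (1.960/0.025)² = 1536.64
Round up: n = 1537.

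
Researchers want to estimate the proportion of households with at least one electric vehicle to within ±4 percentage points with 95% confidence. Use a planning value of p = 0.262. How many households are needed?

465

For a proportion with margin E = 0.04 at 95% confidence, z = 1.960.
n = p̂(1−p̂)(z/E)² = 0.262 × 0.738 × (1.960/0.04)² = 464.25
Round up: n = 465.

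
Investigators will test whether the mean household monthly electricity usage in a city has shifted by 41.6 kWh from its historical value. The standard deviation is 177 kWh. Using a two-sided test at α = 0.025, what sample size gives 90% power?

225

For a one-sample z-test, n = ((z_{α/2} + z_β)·σ/δ)².
z_{α/2} = 2.241 (two-sided α = 0.025); z_β = 1.282 (power 90% → β = 0.1).
n = (3.523 × 177 / 41.6)² = 224.69
Round up: n = 225.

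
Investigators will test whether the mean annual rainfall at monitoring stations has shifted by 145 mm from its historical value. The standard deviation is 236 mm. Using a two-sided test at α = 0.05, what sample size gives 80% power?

For a one-sample z-test, n = ((z_{α/2} + z_β)·σ/δ)².
z_{α/2} = 1.960 (two-sided α = 0.05); z_β = 0.842 (power 80% → β = 0.2).
n = (2.802 × 236 / 145)² = 20.80
Round up: n = 21.

21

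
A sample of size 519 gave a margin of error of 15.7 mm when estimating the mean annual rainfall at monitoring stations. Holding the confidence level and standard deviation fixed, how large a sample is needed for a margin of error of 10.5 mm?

Margin of error scales as 1/√n, so n₂ = n₁·(E₁/E₂)².
n₂ = 519 × (15.7/10.5)² = 519 × 2.236 = 1160.48
Round up: n₂ = 1161.

n = 1161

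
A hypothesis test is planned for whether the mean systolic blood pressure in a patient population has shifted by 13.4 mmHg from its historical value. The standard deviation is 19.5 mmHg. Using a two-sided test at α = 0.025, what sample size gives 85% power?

For a one-sample z-test, n = ((z_{α/2} + z_β)·σ/δ)².
z_{α/2} = 2.241 (two-sided α = 0.025); z_β = 1.036 (power 85% → β = 0.15).
n = (3.277 × 19.5 / 13.4)² = 22.74
Round up: n = 23.

23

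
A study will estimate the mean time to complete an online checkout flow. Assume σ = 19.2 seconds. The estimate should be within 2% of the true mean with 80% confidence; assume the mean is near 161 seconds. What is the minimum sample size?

59

For a mean, the margin of error is E = z·σ/√n, so n = (zσ/E)².
At 80% confidence, z = 1.282.
E = 2% of 161 = 3.22 seconds.
n = (1.282 × 19.2 / 3.22)² = 58.43
Round up: n = 59.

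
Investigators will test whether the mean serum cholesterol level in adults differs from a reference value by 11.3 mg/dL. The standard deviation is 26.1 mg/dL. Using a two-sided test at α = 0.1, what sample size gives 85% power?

39

For a one-sample z-test, n = ((z_{α/2} + z_β)·σ/δ)².
z_{α/2} = 1.645 (two-sided α = 0.1); z_β = 1.036 (power 85% → β = 0.15).
n = (2.681 × 26.1 / 11.3)² = 38.35
Round up: n = 39.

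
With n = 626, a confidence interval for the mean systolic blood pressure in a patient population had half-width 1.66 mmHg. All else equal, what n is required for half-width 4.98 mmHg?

70

Margin of error scales as 1/√n, so n₂ = n₁·(E₁/E₂)².
n₂ = 626 × (1.66/4.98)² = 626 × 0.1111 = 69.55
Round up: n₂ = 70.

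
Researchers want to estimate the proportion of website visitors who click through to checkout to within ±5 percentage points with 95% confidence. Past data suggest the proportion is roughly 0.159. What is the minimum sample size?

For a proportion with margin E = 0.05 at 95% confidence, z = 1.960.
n = p̂(1−p̂)(z/E)² = 0.159 × 0.841 × (1.960/0.05)² = 205.48
Round up: n = 206.

206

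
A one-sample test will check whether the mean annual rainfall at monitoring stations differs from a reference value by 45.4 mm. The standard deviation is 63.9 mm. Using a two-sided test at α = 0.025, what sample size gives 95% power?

30

For a one-sample z-test, n = ((z_{α/2} + z_β)·σ/δ)².
z_{α/2} = 2.241 (two-sided α = 0.025); z_β = 1.645 (power 95% → β = 0.05).
n = (3.886 × 63.9 / 45.4)² = 29.92
Round up: n = 30.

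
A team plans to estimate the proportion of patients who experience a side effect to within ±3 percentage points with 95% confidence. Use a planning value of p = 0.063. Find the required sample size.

For a proportion with margin E = 0.03 at 95% confidence, z = 1.960.
n = p̂(1−p̂)(z/E)² = 0.063 × 0.937 × (1.960/0.03)² = 251.97
Round up: n = 252.

252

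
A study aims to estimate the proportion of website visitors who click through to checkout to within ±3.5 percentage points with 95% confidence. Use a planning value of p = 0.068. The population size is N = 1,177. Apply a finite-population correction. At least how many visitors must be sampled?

For a proportion with margin E = 0.035 at 95% confidence, z = 1.960.
n = p̂(1−p̂)(z/E)² = 0.068 × 0.932 × (1.960/0.035)² = 198.75 — call this n₀.
Finite-population correction with N = 1,177: n = n₀ / (1 + (n₀−1)/N) = 198.75 / 1.168 = 170.16
Round up: n = 171.

n = 171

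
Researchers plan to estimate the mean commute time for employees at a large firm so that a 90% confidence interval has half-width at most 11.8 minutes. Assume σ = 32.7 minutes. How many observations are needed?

For a mean, the margin of error is E = z·σ/√n, so n = (zσ/E)².
At 90% confidence, z = 1.645.
n = (1.645 × 32.7 / 11.8)² = 20.78
Round up: n = 21.

n = 21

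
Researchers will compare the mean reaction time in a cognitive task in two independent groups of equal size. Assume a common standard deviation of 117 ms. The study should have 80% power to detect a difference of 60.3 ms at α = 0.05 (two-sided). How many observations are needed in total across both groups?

120 total

For two equal groups, n per group = 2·((z_{α/2} + z_β)·σ/δ)².
z_{α/2} = 1.960; z_β = 0.842 (power 80%).
n = 2 × (2.802 × 117 / 60.3)² = 2 × 29.56 = 59.12
Round up: n = 60 per group.
Total across both groups: 2 × 60 = 120.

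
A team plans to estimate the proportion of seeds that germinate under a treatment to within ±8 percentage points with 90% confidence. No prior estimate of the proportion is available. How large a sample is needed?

For a proportion with margin E = 0.08 at 90% confidence, z = 1.645.
With no prior estimate, use p = 0.5, which maximizes p(1−p) at 0.25.
n = 0.25 × (z/E)² = 0.25 × (1.645/0.08)² = 105.70
Round up: n = 106.

106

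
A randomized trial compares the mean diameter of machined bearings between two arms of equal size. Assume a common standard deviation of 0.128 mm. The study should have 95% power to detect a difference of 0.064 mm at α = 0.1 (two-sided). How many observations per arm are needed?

For two equal groups, n per group = 2·((z_{α/2} + z_β)·σ/δ)².
z_{α/2} = 1.645; z_β = 1.645 (power 95%).
n = 2 × (3.290 × 0.128 / 0.064)² = 2 × 43.30 = 86.60
Round up: n = 87 per group.

87 per group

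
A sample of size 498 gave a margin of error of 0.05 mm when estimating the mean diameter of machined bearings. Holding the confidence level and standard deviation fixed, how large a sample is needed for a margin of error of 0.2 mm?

Margin of error scales as 1/√n, so n₂ = n₁·(E₁/E₂)².
n₂ = 498 × (0.05/0.2)² = 498 × 0.0625 = 31.12
Round up: n₂ = 32.

n = 32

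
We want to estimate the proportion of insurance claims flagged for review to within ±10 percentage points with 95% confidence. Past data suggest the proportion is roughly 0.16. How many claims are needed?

52

For a proportion with margin E = 0.1 at 95% confidence, z = 1.960.
n = p̂(1−p̂)(z/E)² = 0.16 × 0.84 × (1.960/0.1)² = 51.63
Round up: n = 52.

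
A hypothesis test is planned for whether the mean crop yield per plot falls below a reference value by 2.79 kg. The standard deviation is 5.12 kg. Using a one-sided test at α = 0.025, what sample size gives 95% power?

44

For a one-sample z-test, n = ((z_α + z_β)·σ/δ)².
z_α = 1.960 (one-sided α = 0.025); z_β = 1.645 (power 95% → β = 0.05).
n = (3.605 × 5.12 / 2.79)² = 43.77
Round up: n = 44.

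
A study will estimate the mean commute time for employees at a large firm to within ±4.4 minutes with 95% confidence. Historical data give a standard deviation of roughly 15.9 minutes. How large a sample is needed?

For a mean, the margin of error is E = z·σ/√n, so n = (zσ/E)².
At 95% confidence, z = 1.960.
n = (1.960 × 15.9 / 4.4)² = 50.17
Round up: n = 51.

n = 51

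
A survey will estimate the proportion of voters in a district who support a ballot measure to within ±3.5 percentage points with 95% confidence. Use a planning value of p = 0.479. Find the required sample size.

For a proportion with margin E = 0.035 at 95% confidence, z = 1.960.
n = p̂(1−p̂)(z/E)² = 0.479 × 0.521 × (1.960/0.035)² = 782.62
Round up: n = 783.

783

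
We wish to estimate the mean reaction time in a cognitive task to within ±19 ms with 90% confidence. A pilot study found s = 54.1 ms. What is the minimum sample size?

22

For a mean, the margin of error is E = z·σ/√n, so n = (zσ/E)².
At 90% confidence, z = 1.645.
n = (1.645 × 54.1 / 19)² = 21.94
Round up: n = 22.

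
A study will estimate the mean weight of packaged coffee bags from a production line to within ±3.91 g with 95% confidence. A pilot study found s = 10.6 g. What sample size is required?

For a mean, the margin of error is E = z·σ/√n, so n = (zσ/E)².
At 95% confidence, z = 1.960.
n = (1.960 × 10.6 / 3.91)² = 28.23
Round up: n = 29.

29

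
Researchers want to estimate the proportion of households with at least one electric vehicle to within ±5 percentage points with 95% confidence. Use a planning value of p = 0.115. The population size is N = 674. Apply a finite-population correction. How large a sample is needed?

128

For a proportion with margin E = 0.05 at 95% confidence, z = 1.960.
n = p̂(1−p̂)(z/E)² = 0.115 × 0.885 × (1.960/0.05)² = 156.39 — call this n₀.
Finite-population correction with N = 674: n = n₀ / (1 + (n₀−1)/N) = 156.39 / 1.231 = 127.04
Round up: n = 128.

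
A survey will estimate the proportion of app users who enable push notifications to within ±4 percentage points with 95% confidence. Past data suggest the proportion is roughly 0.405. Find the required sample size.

579

For a proportion with margin E = 0.04 at 95% confidence, z = 1.960.
n = p̂(1−p̂)(z/E)² = 0.405 × 0.595 × (1.960/0.04)² = 578.58
Round up: n = 579.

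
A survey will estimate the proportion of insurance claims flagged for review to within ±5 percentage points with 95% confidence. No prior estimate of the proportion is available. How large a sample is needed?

385

For a proportion with margin E = 0.05 at 95% confidence, z = 1.960.
With no prior estimate, use p = 0.5, which maximizes p(1−p) at 0.25.
n = 0.25 × (z/E)² = 0.25 × (1.960/0.05)² = 384.16
Round up: n = 385.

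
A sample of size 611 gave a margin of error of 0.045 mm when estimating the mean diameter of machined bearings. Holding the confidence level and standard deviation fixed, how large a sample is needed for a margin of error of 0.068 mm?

Margin of error scales as 1/√n, so n₂ = n₁·(E₁/E₂)².
n₂ = 611 × (0.045/0.068)² = 611 × 0.4379 = 267.56
Round up: n₂ = 268.

268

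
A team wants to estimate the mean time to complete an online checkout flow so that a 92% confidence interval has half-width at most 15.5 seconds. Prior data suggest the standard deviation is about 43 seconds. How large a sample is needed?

n = 24

For a mean, the margin of error is E = z·σ/√n, so n = (zσ/E)².
At 92% confidence, z = 1.751.
n = (1.751 × 43 / 15.5)² = 23.60
Round up: n = 24.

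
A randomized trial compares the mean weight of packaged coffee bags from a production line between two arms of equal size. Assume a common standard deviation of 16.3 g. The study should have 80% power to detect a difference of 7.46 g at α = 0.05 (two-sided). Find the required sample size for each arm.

75 per group

For two equal groups, n per group = 2·((z_{α/2} + z_β)·σ/δ)².
z_{α/2} = 1.960; z_β = 0.842 (power 80%).
n = 2 × (2.802 × 16.3 / 7.46)² = 2 × 37.48 = 74.96
Round up: n = 75 per group.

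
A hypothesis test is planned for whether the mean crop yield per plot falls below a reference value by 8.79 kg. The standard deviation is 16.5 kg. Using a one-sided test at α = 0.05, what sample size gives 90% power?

For a one-sample z-test, n = ((z_α + z_β)·σ/δ)².
z_α = 1.645 (one-sided α = 0.05); z_β = 1.282 (power 90% → β = 0.1).
n = (2.927 × 16.5 / 8.79)² = 30.19
Round up: n = 31.

31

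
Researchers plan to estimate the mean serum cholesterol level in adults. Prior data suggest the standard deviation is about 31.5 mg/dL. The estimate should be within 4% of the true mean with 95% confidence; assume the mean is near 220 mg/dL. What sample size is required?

50

For a mean, the margin of error is E = z·σ/√n, so n = (zσ/E)².
At 95% confidence, z = 1.960.
E = 4% of 220 = 8.8 mg/dL.
n = (1.960 × 31.5 / 8.8)² = 49.22
Round up: n = 50.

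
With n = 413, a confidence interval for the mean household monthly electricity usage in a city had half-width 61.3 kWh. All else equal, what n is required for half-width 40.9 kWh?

928

Margin of error scales as 1/√n, so n₂ = n₁·(E₁/E₂)².
n₂ = 413 × (61.3/40.9)² = 413 × 2.246 = 927.60
Round up: n₂ = 928.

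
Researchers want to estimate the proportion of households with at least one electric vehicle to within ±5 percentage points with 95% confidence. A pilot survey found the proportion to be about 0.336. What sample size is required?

For a proportion with margin E = 0.05 at 95% confidence, z = 1.960.
n = p̂(1−p̂)(z/E)² = 0.336 × 0.664 × (1.960/0.05)² = 342.83
Round up: n = 343.

343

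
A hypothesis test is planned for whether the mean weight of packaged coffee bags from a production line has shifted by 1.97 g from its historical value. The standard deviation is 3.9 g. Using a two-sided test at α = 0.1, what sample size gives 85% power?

For a one-sample z-test, n = ((z_{α/2} + z_β)·σ/δ)².
z_{α/2} = 1.645 (two-sided α = 0.1); z_β = 1.036 (power 85% → β = 0.15).
n = (2.681 × 3.9 / 1.97)² = 28.17
Round up: n = 29.

29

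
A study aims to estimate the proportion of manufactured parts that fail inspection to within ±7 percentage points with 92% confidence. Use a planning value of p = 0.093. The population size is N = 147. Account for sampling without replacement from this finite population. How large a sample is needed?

n = 40

For a proportion with margin E = 0.07 at 92% confidence, z = 1.751.
n = p̂(1−p̂)(z/E)² = 0.093 × 0.907 × (1.751/0.07)² = 52.78 — call this n₀.
Finite-population correction with N = 147: n = n₀ / (1 + (n₀−1)/N) = 52.78 / 1.352 = 39.04
Round up: n = 40.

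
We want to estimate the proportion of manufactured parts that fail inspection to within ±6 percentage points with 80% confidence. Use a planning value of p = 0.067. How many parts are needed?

For a proportion with margin E = 0.06 at 80% confidence, z = 1.282.
n = p̂(1−p̂)(z/E)² = 0.067 × 0.933 × (1.282/0.06)² = 28.54
Round up: n = 29.

n = 29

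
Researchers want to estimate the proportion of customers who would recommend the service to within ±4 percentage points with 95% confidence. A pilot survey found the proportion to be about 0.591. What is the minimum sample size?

For a proportion with margin E = 0.04 at 95% confidence, z = 1.960.
n = p̂(1−p̂)(z/E)² = 0.591 × 0.409 × (1.960/0.04)² = 580.37
Round up: n = 581.

581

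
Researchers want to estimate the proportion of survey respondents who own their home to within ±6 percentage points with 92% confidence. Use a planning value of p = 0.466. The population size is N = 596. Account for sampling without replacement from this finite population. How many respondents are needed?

For a proportion with margin E = 0.06 at 92% confidence, z = 1.751.
n = p̂(1−p̂)(z/E)² = 0.466 × 0.534 × (1.751/0.06)² = 211.93 — call this n₀.
Finite-population correction with N = 596: n = n₀ / (1 + (n₀−1)/N) = 211.93 / 1.354 = 156.52
Round up: n = 157.

157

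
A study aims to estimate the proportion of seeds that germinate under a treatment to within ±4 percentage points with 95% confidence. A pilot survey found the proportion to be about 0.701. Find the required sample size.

For a proportion with margin E = 0.04 at 95% confidence, z = 1.960.
n = p̂(1−p̂)(z/E)² = 0.701 × 0.299 × (1.960/0.04)² = 503.25
Round up: n = 504.

504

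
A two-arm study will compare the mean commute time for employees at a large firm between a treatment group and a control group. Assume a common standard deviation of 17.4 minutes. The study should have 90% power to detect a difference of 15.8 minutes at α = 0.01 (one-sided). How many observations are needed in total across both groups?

For two equal groups, n per group = 2·((z_α + z_β)·σ/δ)².
z_α = 2.326; z_β = 1.282 (power 90%).
n = 2 × (3.608 × 17.4 / 15.8)² = 2 × 15.79 = 31.58
Round up: n = 32 per group.
Total across both groups: 2 × 32 = 64.

64 total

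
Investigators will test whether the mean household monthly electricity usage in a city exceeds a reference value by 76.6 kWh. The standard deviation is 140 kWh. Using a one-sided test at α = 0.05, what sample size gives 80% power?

21

For a one-sample z-test, n = ((z_α + z_β)·σ/δ)².
z_α = 1.645 (one-sided α = 0.05); z_β = 0.842 (power 80% → β = 0.2).
n = (2.487 × 140 / 76.6)² = 20.66
Round up: n = 21.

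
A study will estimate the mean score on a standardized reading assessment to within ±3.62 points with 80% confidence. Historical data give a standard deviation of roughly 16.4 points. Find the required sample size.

For a mean, the margin of error is E = z·σ/√n, so n = (zσ/E)².
At 80% confidence, z = 1.282.
n = (1.282 × 16.4 / 3.62)² = 33.73
Round up: n = 34.

n = 34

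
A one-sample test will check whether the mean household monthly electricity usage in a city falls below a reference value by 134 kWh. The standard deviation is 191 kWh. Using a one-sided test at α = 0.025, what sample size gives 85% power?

For a one-sample z-test, n = ((z_α + z_β)·σ/δ)².
z_α = 1.960 (one-sided α = 0.025); z_β = 1.036 (power 85% → β = 0.15).
n = (2.996 × 191 / 134)² = 18.24
Round up: n = 19.

19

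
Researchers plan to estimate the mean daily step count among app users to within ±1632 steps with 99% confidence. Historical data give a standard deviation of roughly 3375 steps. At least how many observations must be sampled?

29

For a mean, the margin of error is E = z·σ/√n, so n = (zσ/E)².
At 99% confidence, z = 2.576.
n = (2.576 × 3375 / 1632)² = 28.38
Round up: n = 29.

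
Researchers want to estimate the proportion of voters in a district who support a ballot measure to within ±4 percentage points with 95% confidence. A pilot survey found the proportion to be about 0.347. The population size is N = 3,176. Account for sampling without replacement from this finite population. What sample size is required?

465

For a proportion with margin E = 0.04 at 95% confidence, z = 1.960.
n = p̂(1−p̂)(z/E)² = 0.347 × 0.653 × (1.960/0.04)² = 544.04 — call this n₀.
Finite-population correction with N = 3,176: n = n₀ / (1 + (n₀−1)/N) = 544.04 / 1.171 = 464.59
Round up: n = 465.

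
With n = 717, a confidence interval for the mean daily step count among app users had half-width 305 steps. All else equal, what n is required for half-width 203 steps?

1619

Margin of error scales as 1/√n, so n₂ = n₁·(E₁/E₂)².
n₂ = 717 × (305/203)² = 717 × 2.257 = 1618.27
Round up: n₂ = 1619.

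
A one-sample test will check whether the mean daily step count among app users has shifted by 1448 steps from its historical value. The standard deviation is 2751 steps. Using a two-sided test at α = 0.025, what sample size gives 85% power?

For a one-sample z-test, n = ((z_{α/2} + z_β)·σ/δ)².
z_{α/2} = 2.241 (two-sided α = 0.025); z_β = 1.036 (power 85% → β = 0.15).
n = (3.277 × 2751 / 1448)² = 38.76
Round up: n = 39.

n = 39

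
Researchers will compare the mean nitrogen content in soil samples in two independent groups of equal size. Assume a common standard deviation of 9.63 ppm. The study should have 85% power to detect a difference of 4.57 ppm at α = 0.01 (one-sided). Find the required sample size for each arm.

For two equal groups, n per group = 2·((z_α + z_β)·σ/δ)².
z_α = 2.326; z_β = 1.036 (power 85%).
n = 2 × (3.362 × 9.63 / 4.57)² = 2 × 50.19 = 100.38
Round up: n = 101 per group.

101 per group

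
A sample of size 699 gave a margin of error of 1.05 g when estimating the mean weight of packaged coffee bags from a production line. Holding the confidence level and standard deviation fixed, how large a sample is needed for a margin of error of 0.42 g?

Margin of error scales as 1/√n, so n₂ = n₁·(E₁/E₂)².
n₂ = 699 × (1.05/0.42)² = 699 × 6.25 = 4368.75
Round up: n₂ = 4369.

4369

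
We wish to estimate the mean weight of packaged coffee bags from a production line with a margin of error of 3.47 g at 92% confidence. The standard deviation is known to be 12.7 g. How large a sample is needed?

42

For a mean, the margin of error is E = z·σ/√n, so n = (zσ/E)².
At 92% confidence, z = 1.751.
n = (1.751 × 12.7 / 3.47)² = 41.07
Round up: n = 42.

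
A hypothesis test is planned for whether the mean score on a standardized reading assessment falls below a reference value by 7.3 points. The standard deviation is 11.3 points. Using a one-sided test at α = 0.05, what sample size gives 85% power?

18

For a one-sample z-test, n = ((z_α + z_β)·σ/δ)².
z_α = 1.645 (one-sided α = 0.05); z_β = 1.036 (power 85% → β = 0.15).
n = (2.681 × 11.3 / 7.3)² = 17.22
Round up: n = 18.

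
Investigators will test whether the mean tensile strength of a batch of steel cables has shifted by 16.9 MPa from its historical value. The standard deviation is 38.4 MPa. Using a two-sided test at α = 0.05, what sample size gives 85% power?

47

For a one-sample z-test, n = ((z_{α/2} + z_β)·σ/δ)².
z_{α/2} = 1.960 (two-sided α = 0.05); z_β = 1.036 (power 85% → β = 0.15).
n = (2.996 × 38.4 / 16.9)² = 46.34
Round up: n = 47.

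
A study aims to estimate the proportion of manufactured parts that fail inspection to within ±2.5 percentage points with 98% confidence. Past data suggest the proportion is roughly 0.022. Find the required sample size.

For a proportion with margin E = 0.025 at 98% confidence, z = 2.326.
n = p̂(1−p̂)(z/E)² = 0.022 × 0.978 × (2.326/0.025)² = 186.25
Round up: n = 187.

n = 187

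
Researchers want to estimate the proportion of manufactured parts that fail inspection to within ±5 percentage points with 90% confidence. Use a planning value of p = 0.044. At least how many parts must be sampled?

46

For a proportion with margin E = 0.05 at 90% confidence, z = 1.645.
n = p̂(1−p̂)(z/E)² = 0.044 × 0.956 × (1.645/0.05)² = 45.53
Round up: n = 46.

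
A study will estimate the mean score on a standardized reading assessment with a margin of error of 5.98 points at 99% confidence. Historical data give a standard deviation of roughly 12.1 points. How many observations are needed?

n = 28

For a mean, the margin of error is E = z·σ/√n, so n = (zσ/E)².
At 99% confidence, z = 2.576.
n = (2.576 × 12.1 / 5.98)² = 27.17
Round up: n = 28.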